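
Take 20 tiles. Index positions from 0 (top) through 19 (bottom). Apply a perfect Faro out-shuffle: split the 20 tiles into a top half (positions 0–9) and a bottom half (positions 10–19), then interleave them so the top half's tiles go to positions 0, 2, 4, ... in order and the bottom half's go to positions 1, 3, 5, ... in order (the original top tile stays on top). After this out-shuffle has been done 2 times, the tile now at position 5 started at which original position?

6

Work backwards from position 5, undoing one out-shuffle at a time:
5 ← 12 ← 6
So the tile now at position 5 started at position 6.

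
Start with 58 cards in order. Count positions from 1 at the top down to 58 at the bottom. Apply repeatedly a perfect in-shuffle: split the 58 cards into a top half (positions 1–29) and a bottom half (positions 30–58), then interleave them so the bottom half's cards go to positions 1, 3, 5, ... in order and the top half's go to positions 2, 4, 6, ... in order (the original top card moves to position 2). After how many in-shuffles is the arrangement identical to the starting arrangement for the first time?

The in-shuffle permutes the 58 positions with cycle lengths [58].
Every card is home exactly when every cycle has completed a whole number of laps, i.e. after lcm(58) = 58 in-shuffles.

58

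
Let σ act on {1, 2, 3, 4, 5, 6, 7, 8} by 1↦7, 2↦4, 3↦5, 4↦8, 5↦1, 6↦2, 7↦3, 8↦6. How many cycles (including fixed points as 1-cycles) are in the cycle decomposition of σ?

2

Cycle decomposition: (1 7 3 5) (2 4 8 6).
2 cycles.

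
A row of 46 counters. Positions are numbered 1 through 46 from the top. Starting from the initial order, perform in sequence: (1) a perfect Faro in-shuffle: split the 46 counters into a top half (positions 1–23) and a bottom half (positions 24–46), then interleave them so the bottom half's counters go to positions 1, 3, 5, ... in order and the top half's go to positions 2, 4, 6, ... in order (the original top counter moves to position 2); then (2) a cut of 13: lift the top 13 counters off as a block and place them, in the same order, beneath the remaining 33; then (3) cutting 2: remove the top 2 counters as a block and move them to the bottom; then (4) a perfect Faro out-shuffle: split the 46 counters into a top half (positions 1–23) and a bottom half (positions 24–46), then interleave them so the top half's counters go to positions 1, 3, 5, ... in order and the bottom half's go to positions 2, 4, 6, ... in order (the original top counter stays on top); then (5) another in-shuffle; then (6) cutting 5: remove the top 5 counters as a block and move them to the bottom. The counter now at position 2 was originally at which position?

Undo the operations in reverse order, starting from position 2:
  undo op 6 (cut 5): 2 ← 7
  undo op 5 (in-shuffle, from bottom half): 7 ← 27
  undo op 4 (out-shuffle, from top half): 27 ← 14
  undo op 3 (cut 2): 14 ← 16
  undo op 2 (cut 13): 16 ← 29
  undo op 1 (in-shuffle, from bottom half): 29 ← 38
So the counter at position 2 came from original position 38.

38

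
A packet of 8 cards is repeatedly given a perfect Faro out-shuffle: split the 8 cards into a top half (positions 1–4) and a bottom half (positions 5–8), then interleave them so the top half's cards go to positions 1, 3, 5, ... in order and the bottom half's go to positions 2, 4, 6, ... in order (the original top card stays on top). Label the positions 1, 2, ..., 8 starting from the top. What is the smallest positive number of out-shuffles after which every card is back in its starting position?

3

The out-shuffle permutes the 8 positions with cycle lengths [1, 1, 3, 3].
Every card is home exactly when every cycle has completed a whole number of laps, i.e. after lcm(1, 3) = 3 out-shuffles.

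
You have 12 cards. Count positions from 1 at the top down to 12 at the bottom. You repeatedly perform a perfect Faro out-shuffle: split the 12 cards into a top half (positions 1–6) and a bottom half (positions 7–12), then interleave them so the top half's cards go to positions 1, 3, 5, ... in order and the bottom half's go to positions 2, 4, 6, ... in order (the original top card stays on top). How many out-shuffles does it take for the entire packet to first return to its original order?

The out-shuffle permutes the 12 positions with cycle lengths [1, 1, 10].
Every card is home exactly when every cycle has completed a whole number of laps, i.e. after lcm(1, 10) = 10 out-shuffles.

10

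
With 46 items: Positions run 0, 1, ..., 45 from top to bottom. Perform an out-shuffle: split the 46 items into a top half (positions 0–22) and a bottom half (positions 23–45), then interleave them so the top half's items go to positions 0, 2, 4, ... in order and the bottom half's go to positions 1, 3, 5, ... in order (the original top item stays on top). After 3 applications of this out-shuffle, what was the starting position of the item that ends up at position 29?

Work backwards from position 29, undoing one out-shuffle at a time:
29 ← 37 ← 41 ← 43
So the item now at position 29 started at position 43.

43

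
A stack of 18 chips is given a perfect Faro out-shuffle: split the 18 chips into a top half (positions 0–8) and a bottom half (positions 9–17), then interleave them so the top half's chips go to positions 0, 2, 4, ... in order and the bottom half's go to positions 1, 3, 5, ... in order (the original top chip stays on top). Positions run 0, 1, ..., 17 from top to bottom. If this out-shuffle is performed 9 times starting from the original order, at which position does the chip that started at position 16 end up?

Track the chip's position through each out-shuffle:
16 → 15 → 13 → 9 → 1 → 2 → 4 → 8 → 16 → 15

15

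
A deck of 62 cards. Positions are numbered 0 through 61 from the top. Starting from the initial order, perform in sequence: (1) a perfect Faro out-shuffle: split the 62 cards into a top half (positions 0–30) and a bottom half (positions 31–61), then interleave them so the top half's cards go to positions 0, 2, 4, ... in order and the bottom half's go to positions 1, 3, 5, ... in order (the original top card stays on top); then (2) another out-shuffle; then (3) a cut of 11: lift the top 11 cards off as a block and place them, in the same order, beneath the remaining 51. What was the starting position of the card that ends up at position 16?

Undo the operations in reverse order, starting from position 16:
  undo op 3 (cut 11): 16 ← 27
  undo op 2 (out-shuffle, from bottom half): 27 ← 44
  undo op 1 (out-shuffle, from top half): 44 ← 22
So the card at position 16 came from original position 22.

22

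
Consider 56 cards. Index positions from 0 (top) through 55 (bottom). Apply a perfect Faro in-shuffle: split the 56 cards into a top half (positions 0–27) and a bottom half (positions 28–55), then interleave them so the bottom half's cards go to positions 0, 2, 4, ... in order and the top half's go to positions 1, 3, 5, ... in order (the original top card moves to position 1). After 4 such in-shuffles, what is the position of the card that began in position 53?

8

Track the card's position through each in-shuffle:
53 → 50 → 44 → 32 → 8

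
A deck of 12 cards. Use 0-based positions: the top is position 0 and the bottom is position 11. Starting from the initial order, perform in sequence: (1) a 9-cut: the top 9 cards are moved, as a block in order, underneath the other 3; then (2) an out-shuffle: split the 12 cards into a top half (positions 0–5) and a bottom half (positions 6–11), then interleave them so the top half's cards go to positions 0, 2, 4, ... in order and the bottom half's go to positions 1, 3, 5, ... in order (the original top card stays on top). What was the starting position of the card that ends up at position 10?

2

Undo the operations in reverse order, starting from position 10:
  undo op 2 (out-shuffle, from top half): 10 ← 5
  undo op 1 (cut 9): 5 ← 2
So the card at position 10 came from original position 2.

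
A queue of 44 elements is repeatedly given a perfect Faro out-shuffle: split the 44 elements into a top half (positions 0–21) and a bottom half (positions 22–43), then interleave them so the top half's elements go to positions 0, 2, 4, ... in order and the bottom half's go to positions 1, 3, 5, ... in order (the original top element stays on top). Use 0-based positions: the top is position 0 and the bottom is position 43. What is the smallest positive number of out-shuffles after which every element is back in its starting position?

The out-shuffle permutes the 44 positions with cycle lengths [1, 1, 14, 14, 14].
Every element is home exactly when every cycle has completed a whole number of laps, i.e. after lcm(1, 14) = 14 out-shuffles.

14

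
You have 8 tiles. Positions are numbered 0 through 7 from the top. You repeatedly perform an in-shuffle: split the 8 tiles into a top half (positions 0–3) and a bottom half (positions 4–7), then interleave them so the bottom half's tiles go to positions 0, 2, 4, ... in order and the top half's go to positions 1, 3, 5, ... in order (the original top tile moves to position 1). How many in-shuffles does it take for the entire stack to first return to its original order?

6

The in-shuffle permutes the 8 positions with cycle lengths [2, 6].
Every tile is home exactly when every cycle has completed a whole number of laps, i.e. after lcm(2, 6) = 6 in-shuffles.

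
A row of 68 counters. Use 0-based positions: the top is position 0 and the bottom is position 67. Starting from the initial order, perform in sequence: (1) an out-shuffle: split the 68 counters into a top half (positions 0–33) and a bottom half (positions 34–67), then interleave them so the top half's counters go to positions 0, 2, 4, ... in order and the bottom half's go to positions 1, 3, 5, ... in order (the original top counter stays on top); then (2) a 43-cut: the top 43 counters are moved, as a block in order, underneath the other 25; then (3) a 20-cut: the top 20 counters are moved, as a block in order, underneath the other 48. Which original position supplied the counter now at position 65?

30

Undo the operations in reverse order, starting from position 65:
  undo op 3 (cut 20): 65 ← 17
  undo op 2 (cut 43): 17 ← 60
  undo op 1 (out-shuffle, from top half): 60 ← 30
So the counter at position 65 came from original position 30.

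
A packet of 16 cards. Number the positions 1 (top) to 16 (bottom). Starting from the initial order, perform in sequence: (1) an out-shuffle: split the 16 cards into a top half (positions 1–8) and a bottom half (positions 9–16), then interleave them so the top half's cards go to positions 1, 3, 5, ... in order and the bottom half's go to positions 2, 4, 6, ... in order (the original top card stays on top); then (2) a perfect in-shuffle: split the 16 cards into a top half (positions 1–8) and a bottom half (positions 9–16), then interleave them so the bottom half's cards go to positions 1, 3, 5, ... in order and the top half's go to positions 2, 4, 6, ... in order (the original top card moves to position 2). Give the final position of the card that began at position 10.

8

Track the card from position 10 forward through each operation:
  after op 1 (out-shuffle): 10 → 4
  after op 2 (in-shuffle): 4 → 8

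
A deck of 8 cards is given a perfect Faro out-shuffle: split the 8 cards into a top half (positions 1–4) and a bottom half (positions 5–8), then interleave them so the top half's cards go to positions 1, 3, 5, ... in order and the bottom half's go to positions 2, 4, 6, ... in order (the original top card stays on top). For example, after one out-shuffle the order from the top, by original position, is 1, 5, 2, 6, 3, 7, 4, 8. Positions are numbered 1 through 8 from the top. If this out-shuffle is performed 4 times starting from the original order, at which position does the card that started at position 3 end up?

Track the card's position through each out-shuffle:
3 → 5 → 2 → 3 → 5

5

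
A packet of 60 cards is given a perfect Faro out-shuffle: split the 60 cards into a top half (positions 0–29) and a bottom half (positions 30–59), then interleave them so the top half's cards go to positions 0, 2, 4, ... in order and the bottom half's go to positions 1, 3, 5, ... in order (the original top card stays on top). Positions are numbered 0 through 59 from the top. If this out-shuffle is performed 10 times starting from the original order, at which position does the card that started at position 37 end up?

10

Track the card's position through each out-shuffle:
37 → 15 → 30 → 1 → 2 → 4 → 8 → 16 → 32 → 5 → 10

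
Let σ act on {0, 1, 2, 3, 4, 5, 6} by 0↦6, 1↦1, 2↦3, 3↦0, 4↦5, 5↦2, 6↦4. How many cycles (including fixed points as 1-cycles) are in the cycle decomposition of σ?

Cycle decomposition: (0 6 4 5 2 3) (1).
2 cycles.

2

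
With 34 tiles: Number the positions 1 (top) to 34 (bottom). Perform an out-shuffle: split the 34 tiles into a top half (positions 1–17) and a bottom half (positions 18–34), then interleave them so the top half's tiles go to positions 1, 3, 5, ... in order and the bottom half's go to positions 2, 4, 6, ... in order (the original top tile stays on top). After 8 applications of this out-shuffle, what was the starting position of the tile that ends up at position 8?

Work backwards from position 8, undoing one out-shuffle at a time:
8 ← 21 ← 11 ← 6 ← 20 ← 27 ← 14 ← 24 ← 29
So the tile now at position 8 started at position 29.

29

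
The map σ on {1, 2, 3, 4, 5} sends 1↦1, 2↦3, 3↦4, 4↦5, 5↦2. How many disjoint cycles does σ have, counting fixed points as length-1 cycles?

2

Cycle decomposition: (1) (2 3 4 5).
2 cycles.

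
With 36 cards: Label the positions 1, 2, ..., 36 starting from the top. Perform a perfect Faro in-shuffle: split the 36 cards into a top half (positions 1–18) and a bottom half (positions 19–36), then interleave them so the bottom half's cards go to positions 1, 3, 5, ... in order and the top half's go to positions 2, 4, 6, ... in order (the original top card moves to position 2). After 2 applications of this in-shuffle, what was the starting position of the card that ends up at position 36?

9

Work backwards from position 36, undoing one in-shuffle at a time:
36 ← 18 ← 9
So the card now at position 36 started at position 9.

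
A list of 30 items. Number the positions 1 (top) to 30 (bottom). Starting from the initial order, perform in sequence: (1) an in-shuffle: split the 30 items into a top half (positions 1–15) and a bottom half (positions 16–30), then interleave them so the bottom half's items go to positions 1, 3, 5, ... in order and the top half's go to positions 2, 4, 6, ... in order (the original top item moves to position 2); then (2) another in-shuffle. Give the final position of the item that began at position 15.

29

Track the item from position 15 forward through each operation:
  after op 1 (in-shuffle): 15 → 30
  after op 2 (in-shuffle): 30 → 29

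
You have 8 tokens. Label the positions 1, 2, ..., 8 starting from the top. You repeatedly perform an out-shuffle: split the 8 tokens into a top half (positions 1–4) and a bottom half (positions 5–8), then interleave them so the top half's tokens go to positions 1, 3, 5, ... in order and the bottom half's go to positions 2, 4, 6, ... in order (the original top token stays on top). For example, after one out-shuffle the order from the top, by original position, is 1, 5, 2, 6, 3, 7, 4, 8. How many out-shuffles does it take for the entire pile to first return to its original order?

The out-shuffle permutes the 8 positions with cycle lengths [1, 1, 3, 3].
Every token is home exactly when every cycle has completed a whole number of laps, i.e. after lcm(1, 3) = 3 out-shuffles.

3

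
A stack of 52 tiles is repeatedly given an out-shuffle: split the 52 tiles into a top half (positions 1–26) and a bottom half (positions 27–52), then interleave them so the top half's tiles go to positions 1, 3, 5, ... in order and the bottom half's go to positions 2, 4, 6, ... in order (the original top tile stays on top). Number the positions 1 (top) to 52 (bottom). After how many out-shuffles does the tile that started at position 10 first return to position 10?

8

Follow position 10 under repeated out-shuffles:
10 → 19 → 37 → 22 → 43 → 34 → 16 → 31 → 10
It first returns after 8 out-shuffles.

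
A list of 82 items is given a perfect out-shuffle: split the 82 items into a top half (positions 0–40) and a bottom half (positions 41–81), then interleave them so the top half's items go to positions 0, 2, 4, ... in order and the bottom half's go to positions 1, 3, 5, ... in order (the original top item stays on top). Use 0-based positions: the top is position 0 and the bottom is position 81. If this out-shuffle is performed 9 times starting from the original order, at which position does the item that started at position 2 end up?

Track the item's position through each out-shuffle:
2 → 4 → 8 → 16 → 32 → 64 → 47 → 13 → 26 → 52

52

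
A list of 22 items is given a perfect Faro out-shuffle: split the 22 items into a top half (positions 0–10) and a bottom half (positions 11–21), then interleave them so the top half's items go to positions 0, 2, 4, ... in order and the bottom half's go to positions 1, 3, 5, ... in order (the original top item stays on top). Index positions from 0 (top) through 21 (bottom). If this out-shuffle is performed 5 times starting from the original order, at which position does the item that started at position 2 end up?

1

Track the item's position through each out-shuffle:
2 → 4 → 8 → 16 → 11 → 1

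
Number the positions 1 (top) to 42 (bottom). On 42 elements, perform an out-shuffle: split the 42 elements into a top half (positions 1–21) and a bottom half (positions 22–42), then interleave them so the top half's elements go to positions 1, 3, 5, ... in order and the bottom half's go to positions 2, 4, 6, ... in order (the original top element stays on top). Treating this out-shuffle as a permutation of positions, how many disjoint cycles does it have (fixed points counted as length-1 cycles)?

4

Trace each unvisited position around until it returns:
(1) (2 3 5 9 17 33 ... len 20) (4 7 13 25 8 15 ... len 20) (42)
4 cycles in total.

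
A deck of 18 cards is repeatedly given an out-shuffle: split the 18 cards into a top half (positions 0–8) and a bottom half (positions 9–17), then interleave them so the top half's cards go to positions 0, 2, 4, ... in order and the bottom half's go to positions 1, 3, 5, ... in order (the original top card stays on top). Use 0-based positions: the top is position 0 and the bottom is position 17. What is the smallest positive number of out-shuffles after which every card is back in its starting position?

The out-shuffle permutes the 18 positions with cycle lengths [1, 1, 8, 8].
Every card is home exactly when every cycle has completed a whole number of laps, i.e. after lcm(1, 8) = 8 out-shuffles.

8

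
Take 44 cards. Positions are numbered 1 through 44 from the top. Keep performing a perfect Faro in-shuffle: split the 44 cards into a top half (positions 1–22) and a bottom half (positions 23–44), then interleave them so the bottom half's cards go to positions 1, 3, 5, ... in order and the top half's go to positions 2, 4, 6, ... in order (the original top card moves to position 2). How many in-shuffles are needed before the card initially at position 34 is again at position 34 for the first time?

Follow position 34 under repeated in-shuffles:
34 → 23 → 1 → 2 → 4 → 8 → 16 → 32 → 19 → 38 → 31 → 17 → 34
It first returns after 12 in-shuffles.

12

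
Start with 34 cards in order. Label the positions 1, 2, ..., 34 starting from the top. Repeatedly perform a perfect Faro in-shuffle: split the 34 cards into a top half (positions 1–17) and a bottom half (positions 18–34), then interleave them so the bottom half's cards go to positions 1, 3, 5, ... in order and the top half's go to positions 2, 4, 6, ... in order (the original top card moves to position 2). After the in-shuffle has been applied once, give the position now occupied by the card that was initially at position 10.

20

Track the card's position through each in-shuffle:
10 → 20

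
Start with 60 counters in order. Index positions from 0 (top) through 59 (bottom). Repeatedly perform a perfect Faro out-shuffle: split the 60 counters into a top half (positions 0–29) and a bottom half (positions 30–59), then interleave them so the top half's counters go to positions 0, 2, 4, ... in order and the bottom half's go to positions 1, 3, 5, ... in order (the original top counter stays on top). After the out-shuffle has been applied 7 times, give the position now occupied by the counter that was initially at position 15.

32

Track the counter's position through each out-shuffle:
15 → 30 → 1 → 2 → 4 → 8 → 16 → 32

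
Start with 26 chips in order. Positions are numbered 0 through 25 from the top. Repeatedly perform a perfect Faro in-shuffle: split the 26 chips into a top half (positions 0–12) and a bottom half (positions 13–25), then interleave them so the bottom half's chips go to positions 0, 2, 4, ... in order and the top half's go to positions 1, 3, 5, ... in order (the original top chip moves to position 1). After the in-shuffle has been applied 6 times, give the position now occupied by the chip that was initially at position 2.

2

Track the chip's position through each in-shuffle:
2 → 5 → 11 → 23 → 20 → 14 → 2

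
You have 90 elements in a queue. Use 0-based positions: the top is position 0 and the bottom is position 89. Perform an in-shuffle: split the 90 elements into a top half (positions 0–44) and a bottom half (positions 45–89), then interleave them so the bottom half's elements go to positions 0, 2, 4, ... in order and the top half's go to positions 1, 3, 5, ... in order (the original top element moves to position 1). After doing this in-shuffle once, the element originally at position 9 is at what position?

Track the element's position through each in-shuffle:
9 → 19

19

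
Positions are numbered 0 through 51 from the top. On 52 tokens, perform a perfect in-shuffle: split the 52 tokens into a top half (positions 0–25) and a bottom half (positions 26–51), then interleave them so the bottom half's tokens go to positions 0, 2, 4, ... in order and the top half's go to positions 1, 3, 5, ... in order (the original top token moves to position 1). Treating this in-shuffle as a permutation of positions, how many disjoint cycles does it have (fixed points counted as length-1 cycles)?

Trace each unvisited position around until it returns:
(0 1 3 7 15 31 ... len 52)
1 cycle in total.

1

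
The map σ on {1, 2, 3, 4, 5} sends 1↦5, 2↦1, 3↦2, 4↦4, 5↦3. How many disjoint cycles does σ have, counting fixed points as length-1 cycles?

2

Cycle decomposition: (1 5 3 2) (4).
2 cycles.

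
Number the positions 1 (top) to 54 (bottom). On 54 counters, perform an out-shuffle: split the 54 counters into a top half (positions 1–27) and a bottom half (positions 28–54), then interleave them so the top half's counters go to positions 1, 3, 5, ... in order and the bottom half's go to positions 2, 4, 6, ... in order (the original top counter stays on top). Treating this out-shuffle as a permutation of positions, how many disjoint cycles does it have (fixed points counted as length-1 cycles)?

3

Trace each unvisited position around until it returns:
(1) (2 3 5 9 17 33 ... len 52) (54)
3 cycles in total.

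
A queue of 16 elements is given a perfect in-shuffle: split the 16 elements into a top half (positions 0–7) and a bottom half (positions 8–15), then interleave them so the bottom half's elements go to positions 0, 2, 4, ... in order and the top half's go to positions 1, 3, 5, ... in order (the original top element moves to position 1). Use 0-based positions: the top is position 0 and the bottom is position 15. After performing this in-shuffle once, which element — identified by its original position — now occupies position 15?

7

Work backwards from position 15, undoing one in-shuffle at a time:
15 ← 7
So the element now at position 15 started at position 7.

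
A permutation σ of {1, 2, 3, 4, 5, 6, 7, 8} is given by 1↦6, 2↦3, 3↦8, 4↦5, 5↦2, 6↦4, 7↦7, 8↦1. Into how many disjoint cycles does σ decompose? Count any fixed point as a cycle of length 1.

2

Cycle decomposition: (1 6 4 5 2 3 8) (7).
2 cycles.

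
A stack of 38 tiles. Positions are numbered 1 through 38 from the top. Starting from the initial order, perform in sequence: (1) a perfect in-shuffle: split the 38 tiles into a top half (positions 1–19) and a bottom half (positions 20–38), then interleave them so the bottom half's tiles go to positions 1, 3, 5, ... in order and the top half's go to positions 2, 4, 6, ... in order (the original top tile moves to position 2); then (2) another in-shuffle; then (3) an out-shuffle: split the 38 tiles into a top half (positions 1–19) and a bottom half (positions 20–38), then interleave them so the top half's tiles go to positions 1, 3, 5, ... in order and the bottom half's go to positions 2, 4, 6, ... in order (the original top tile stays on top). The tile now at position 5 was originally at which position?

30

Undo the operations in reverse order, starting from position 5:
  undo op 3 (out-shuffle, from top half): 5 ← 3
  undo op 2 (in-shuffle, from bottom half): 3 ← 21
  undo op 1 (in-shuffle, from bottom half): 21 ← 30
So the tile at position 5 came from original position 30.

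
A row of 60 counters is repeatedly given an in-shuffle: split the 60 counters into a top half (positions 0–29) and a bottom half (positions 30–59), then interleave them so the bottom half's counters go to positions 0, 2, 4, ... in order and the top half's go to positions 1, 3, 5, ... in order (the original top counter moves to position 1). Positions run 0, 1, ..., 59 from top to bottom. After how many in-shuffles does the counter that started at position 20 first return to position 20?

Follow position 20 under repeated in-shuffles:
20 → 41 → 22 → 45 → 30 → 0 → 1 → 3 → ... → 20 (length 60)
It first returns after 60 in-shuffles.

60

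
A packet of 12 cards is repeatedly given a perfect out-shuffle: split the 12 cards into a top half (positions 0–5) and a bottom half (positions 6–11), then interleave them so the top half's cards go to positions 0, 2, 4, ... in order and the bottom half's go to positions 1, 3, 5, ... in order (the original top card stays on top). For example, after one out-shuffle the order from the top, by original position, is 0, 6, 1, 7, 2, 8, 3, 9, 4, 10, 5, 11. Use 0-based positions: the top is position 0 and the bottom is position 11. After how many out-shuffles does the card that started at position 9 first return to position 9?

Follow position 9 under repeated out-shuffles:
9 → 7 → 3 → 6 → 1 → 2 → 4 → 8 → 5 → 10 → 9
It first returns after 10 out-shuffles.

10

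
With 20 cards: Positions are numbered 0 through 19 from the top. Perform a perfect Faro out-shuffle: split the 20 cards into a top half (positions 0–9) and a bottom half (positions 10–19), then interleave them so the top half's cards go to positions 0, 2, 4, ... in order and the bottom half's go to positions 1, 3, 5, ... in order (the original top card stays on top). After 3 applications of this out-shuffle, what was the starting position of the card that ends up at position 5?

Work backwards from position 5, undoing one out-shuffle at a time:
5 ← 12 ← 6 ← 3
So the card now at position 5 started at position 3.

3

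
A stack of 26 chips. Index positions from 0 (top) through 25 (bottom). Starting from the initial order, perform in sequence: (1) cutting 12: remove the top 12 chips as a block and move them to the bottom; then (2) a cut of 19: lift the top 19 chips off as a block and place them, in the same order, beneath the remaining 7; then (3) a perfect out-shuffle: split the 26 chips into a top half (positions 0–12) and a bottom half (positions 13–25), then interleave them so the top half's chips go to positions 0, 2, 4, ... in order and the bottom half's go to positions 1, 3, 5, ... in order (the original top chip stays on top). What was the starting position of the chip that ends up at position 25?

Undo the operations in reverse order, starting from position 25:
  undo op 3 (out-shuffle, from bottom half): 25 ← 25
  undo op 2 (cut 19): 25 ← 18
  undo op 1 (cut 12): 18 ← 4
So the chip at position 25 came from original position 4.

4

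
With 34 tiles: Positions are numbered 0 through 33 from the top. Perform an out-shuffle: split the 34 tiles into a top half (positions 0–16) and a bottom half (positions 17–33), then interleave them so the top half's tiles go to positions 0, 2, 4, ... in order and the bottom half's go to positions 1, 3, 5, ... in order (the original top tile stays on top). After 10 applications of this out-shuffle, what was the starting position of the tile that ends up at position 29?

29

Work backwards from position 29, undoing one out-shuffle at a time:
29 ← 31 ← 32 ← 16 ← 8 ← 4 ← 2 ← 1 ← 17 ← 25 ← 29
So the tile now at position 29 started at position 29.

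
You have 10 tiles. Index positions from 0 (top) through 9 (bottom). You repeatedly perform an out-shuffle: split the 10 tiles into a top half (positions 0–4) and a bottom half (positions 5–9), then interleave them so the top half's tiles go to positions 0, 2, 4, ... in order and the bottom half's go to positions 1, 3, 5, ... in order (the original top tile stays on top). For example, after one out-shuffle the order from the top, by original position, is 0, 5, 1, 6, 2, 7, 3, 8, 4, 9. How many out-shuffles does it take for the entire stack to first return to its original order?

6

The out-shuffle permutes the 10 positions with cycle lengths [1, 1, 2, 6].
Every tile is home exactly when every cycle has completed a whole number of laps, i.e. after lcm(1, 2, 6) = 6 out-shuffles.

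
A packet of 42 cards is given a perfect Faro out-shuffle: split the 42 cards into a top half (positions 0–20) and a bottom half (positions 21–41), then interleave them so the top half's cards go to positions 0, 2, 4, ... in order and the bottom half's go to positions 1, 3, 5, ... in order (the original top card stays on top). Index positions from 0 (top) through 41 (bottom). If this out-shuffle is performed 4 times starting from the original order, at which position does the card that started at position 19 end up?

17

Track the card's position through each out-shuffle:
19 → 38 → 35 → 29 → 17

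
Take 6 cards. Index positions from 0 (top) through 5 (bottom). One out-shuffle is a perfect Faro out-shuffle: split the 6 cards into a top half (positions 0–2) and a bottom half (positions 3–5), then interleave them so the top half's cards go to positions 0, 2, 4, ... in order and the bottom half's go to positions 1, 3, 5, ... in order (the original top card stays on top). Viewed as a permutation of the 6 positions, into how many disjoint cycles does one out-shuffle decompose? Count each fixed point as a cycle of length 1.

Trace each unvisited position around until it returns:
(0) (1 2 4 3) (5)
3 cycles in total.

3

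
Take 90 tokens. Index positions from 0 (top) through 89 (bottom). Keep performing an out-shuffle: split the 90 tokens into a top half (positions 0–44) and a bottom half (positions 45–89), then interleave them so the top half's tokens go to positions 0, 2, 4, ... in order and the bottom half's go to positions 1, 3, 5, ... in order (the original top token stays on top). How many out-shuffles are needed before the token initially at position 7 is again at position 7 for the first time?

Follow position 7 under repeated out-shuffles:
7 → 14 → 28 → 56 → 23 → 46 → 3 → 6 → 12 → 24 → 48 → 7
It first returns after 11 out-shuffles.

11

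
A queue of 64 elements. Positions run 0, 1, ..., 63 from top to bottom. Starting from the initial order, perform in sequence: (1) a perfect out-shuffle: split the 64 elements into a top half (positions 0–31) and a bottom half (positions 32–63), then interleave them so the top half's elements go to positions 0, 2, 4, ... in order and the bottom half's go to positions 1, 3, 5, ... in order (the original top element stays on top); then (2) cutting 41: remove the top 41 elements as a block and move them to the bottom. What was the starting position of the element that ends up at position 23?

0

Undo the operations in reverse order, starting from position 23:
  undo op 2 (cut 41): 23 ← 0
  undo op 1 (out-shuffle, from top half): 0 ← 0
So the element at position 23 came from original position 0.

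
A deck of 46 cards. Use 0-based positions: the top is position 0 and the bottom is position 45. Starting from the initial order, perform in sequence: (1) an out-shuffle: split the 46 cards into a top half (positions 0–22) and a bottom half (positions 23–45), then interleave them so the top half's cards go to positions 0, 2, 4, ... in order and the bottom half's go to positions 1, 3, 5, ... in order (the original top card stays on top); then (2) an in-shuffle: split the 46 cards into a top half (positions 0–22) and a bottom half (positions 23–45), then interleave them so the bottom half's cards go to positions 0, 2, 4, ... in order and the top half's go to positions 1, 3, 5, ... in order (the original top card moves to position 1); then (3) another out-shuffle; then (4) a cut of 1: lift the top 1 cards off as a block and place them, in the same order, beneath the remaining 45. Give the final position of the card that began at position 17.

43

Track the card from position 17 forward through each operation:
  after op 1 (out-shuffle): 17 → 34
  after op 2 (in-shuffle): 34 → 22
  after op 3 (out-shuffle): 22 → 44
  after op 4 (cut 1): 44 → 43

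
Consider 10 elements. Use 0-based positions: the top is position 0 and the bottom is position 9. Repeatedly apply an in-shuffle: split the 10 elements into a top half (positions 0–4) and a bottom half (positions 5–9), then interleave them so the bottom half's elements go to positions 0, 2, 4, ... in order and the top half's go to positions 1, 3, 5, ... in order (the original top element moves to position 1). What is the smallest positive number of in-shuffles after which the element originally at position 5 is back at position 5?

10

Follow position 5 under repeated in-shuffles:
5 → 0 → 1 → 3 → 7 → 4 → 9 → 8 → 6 → 2 → 5
It first returns after 10 in-shuffles.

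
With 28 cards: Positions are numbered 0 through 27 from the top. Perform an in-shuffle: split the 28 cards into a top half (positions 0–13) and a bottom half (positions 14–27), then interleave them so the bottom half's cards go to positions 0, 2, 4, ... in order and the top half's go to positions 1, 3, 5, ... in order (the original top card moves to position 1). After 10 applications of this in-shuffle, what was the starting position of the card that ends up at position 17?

Work backwards from position 17, undoing one in-shuffle at a time:
17 ← 8 ← 18 ← 23 ← 11 ← 5 ← 2 ← 15 ← 7 ← 3 ← 1
So the card now at position 17 started at position 1.

1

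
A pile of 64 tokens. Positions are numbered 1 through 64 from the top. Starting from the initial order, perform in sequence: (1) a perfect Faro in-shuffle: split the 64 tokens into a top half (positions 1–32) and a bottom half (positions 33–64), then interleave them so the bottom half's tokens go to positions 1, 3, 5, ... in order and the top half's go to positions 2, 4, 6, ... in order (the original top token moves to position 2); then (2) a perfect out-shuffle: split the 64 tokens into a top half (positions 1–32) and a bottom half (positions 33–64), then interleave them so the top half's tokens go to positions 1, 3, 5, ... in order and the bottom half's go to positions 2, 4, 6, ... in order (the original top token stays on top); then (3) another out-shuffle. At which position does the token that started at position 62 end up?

Track the token from position 62 forward through each operation:
  after op 1 (in-shuffle): 62 → 59
  after op 2 (out-shuffle): 59 → 54
  after op 3 (out-shuffle): 54 → 44

44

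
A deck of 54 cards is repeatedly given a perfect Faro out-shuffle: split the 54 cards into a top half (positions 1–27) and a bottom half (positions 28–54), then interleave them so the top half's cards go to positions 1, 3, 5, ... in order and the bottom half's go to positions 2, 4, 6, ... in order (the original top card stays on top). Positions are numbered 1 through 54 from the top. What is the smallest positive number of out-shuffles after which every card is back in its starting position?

52

The out-shuffle permutes the 54 positions with cycle lengths [1, 1, 52].
Every card is home exactly when every cycle has completed a whole number of laps, i.e. after lcm(1, 52) = 52 out-shuffles.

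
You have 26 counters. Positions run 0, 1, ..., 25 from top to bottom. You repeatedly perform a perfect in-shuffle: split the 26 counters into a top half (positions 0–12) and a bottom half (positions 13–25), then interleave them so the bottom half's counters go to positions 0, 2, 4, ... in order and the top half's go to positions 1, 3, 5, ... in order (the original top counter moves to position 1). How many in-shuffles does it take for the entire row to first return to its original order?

The in-shuffle permutes the 26 positions with cycle lengths [2, 6, 18].
Every counter is home exactly when every cycle has completed a whole number of laps, i.e. after lcm(2, 6, 18) = 18 in-shuffles.

18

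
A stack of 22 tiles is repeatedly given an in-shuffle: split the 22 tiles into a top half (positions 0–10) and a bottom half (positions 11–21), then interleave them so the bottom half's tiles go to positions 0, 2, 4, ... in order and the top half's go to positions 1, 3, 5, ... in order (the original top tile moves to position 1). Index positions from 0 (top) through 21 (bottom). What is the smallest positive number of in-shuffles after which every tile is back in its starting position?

11

The in-shuffle permutes the 22 positions with cycle lengths [11, 11].
Every tile is home exactly when every cycle has completed a whole number of laps, i.e. after lcm(11) = 11 in-shuffles.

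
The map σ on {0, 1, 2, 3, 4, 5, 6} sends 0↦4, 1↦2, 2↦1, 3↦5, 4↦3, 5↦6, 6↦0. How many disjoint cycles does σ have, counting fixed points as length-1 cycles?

Cycle decomposition: (0 4 3 5 6) (1 2).
2 cycles.

2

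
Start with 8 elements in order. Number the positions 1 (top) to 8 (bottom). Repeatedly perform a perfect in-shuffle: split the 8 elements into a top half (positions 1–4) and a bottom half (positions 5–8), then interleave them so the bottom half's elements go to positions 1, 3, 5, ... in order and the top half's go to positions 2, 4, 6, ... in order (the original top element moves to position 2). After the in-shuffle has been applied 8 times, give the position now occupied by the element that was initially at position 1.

Track the element's position through each in-shuffle:
1 → 2 → 4 → 8 → 7 → 5 → 1 → 2 → 4

4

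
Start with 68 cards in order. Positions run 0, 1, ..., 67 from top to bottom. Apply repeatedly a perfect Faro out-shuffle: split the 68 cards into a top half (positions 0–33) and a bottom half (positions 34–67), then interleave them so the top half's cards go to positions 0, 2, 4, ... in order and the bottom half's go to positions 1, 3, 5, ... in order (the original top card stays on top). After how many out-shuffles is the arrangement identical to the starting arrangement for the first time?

The out-shuffle permutes the 68 positions with cycle lengths [1, 1, 66].
Every card is home exactly when every cycle has completed a whole number of laps, i.e. after lcm(1, 66) = 66 out-shuffles.

66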